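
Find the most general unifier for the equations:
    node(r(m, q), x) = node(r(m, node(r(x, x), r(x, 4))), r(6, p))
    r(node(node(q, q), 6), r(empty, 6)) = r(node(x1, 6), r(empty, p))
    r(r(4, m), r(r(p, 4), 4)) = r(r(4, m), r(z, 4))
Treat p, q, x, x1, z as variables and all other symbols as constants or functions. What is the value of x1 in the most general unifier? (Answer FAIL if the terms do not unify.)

Decompose node/2: r(m, q) = r(m, node(r(x, x), r(x, 4))),  x = r(6, p).
Decompose r/2: m = m,  q = node(r(x, x), r(x, 4)).
Delete trivial equation m = m.
Bind q := node(r(x, x), r(x, 4)); substituting into the one remaining equation that mentions q gives: r(node(node(node(r(x, x), r(x, 4)), node(r(x, x), r(x, 4))), 6), r(empty, 6)) = r(node(x1, 6), r(empty, p)).
Bind x := r(6, p); substituting into the one remaining equation that mentions x gives: r(node(node(node(r(r(6, p), r(6, p)), r(r(6, p), 4)), node(r(r(6, p), r(6, p)), r(r(6, p), 4))), 6), r(empty, 6)) = r(node(x1, 6), r(empty, p)). Substituting into the earlier binding gives q := node(r(r(6, p), r(6, p)), r(r(6, p), 4)).
Decompose r/2: node(node(node(r(r(6, p), r(6, p)), r(r(6, p), 4)), node(r(r(6, p), r(6, p)), r(r(6, p), 4))), 6) = node(x1, 6),  r(empty, 6) = r(empty, p).
Decompose node/2: node(node(r(r(6, p), r(6, p)), r(r(6, p), 4)), node(r(r(6, p), r(6, p)), r(r(6, p), 4))) = x1,  6 = 6.
Bind x1 := node(node(r(r(6, p), r(6, p)), r(r(6, p), 4)), node(r(r(6, p), r(6, p)), r(r(6, p), 4))); no other remaining equation mentions x1.
Delete trivial equation 6 = 6.
Decompose r/2: empty = empty,  6 = p.
Delete trivial equation empty = empty.
Bind p := 6; substituting into the remaining equation gives: r(r(4, m), r(r(6, 4), 4)) = r(r(4, m), r(z, 4)). Substituting into the earlier bindings gives q := node(r(r(6, 6), r(6, 6)), r(r(6, 6), 4)), x := r(6, 6), x1 := node(node(r(r(6, 6), r(6, 6)), r(r(6, 6), 4)), node(r(r(6, 6), r(6, 6)), r(r(6, 6), 4))).
Decompose r/2: r(4, m) = r(4, m),  r(r(6, 4), 4) = r(z, 4).
Delete trivial equation r(4, m) = r(4, m).
Decompose r/2: r(6, 4) = z,  4 = 4.
Bind z := r(6, 4); no other remaining equation mentions z.
Delete trivial equation 4 = 4.
MGU = { q ↦ node(r(r(6, 6), r(6, 6)), r(r(6, 6), 4)), x ↦ r(6, 6), x1 ↦ node(node(r(r(6, 6), r(6, 6)), r(r(6, 6), 4)), node(r(r(6, 6), r(6, 6)), r(r(6, 6), 4))), p ↦ 6, z ↦ r(6, 4) }, so x1 ↦ node(node(r(r(6, 6), r(6, 6)), r(r(6, 6), 4)), node(r(r(6, 6), r(6, 6)), r(r(6, 6), 4))).

node(node(r(r(6, 6), r(6, 6)), r(r(6, 6), 4)), node(r(r(6, 6), r(6, 6)), r(r(6, 6), 4)))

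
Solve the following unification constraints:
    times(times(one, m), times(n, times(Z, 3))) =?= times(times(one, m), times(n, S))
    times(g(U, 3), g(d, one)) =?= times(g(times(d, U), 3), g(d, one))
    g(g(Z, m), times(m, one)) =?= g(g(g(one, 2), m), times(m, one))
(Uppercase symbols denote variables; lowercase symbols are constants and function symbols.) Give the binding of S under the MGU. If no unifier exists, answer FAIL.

FAIL

Decompose times/2: times(one, m) =?= times(one, m),  times(n, times(Z, 3)) =?= times(n, S).
Delete trivial equation times(one, m) =?= times(one, m).
Decompose times/2: n =?= n,  times(Z, 3) =?= S.
Delete trivial equation n =?= n.
Bind S := times(Z, 3); no other remaining equation mentions S.
Decompose times/2: g(U, 3) =?= g(times(d, U), 3),  g(d, one) =?= g(d, one).
Decompose g/2: U =?= times(d, U),  3 =?= 3.
Occurs check fails: U occurs in times(d, U); the equation U =?= times(d, U) has no finite solution.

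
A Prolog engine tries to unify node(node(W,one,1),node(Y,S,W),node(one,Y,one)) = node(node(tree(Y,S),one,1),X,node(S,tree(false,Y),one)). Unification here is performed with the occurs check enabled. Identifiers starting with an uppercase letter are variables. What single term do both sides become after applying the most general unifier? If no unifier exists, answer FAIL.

FAIL

Decompose node/3: node(W,one,1) = node(tree(Y,S),one,1),  node(Y,S,W) = X,  node(one,Y,one) = node(S,tree(false,Y),one).
Decompose node/3: W = tree(Y,S),  one = one,  1 = 1.
Bind W := tree(Y,S); substituting into the one remaining equation that mentions W gives: node(Y,S,tree(Y,S)) = X.
Delete trivial equation one = one.
Delete trivial equation 1 = 1.
Bind X := node(Y,S,tree(Y,S)); no other remaining equation mentions X.
Decompose node/3: one = S,  Y = tree(false,Y),  one = one.
Bind S := one; no other remaining equation mentions S. Substituting into the earlier bindings gives W := tree(Y,one), X := node(Y,one,tree(Y,one)).
Occurs check fails: Y occurs in tree(false,Y); the equation Y = tree(false,Y) has no finite solution.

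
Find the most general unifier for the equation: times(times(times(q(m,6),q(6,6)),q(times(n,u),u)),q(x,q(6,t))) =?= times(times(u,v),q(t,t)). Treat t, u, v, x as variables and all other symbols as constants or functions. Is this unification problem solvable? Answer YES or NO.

Decompose times/2: times(times(q(m,6),q(6,6)),q(times(n,u),u)) =?= times(u,v),  q(x,q(6,t)) =?= q(t,t).
Decompose times/2: times(q(m,6),q(6,6)) =?= u,  q(times(n,u),u) =?= v.
Bind u := times(q(m,6),q(6,6)); substituting into the one remaining equation that mentions u gives: q(times(n,times(q(m,6),q(6,6))),times(q(m,6),q(6,6))) =?= v.
Bind v := q(times(n,times(q(m,6),q(6,6))),times(q(m,6),q(6,6))); no other remaining equation mentions v.
Decompose q/2: x =?= t,  q(6,t) =?= t.
Bind x := t; no other remaining equation mentions x.
Occurs check fails: t occurs in q(6,t); the equation t =?= q(6,t) has no finite solution.

NO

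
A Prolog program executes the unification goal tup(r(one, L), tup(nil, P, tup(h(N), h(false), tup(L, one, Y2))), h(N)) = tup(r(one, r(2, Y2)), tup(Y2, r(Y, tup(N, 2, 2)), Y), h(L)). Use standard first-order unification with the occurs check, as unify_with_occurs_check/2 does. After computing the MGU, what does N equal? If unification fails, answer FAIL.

Decompose tup/3: r(one, L) = r(one, r(2, Y2)),  tup(nil, P, tup(h(N), h(false), tup(L, one, Y2))) = tup(Y2, r(Y, tup(N, 2, 2)), Y),  h(N) = h(L).
Decompose r/2: one = one,  L = r(2, Y2).
Delete trivial equation one = one.
Bind L := r(2, Y2); substituting into the remaining equations gives: tup(nil, P, tup(h(N), h(false), tup(r(2, Y2), one, Y2))) = tup(Y2, r(Y, tup(N, 2, 2)), Y),  h(N) = h(r(2, Y2)).
Decompose tup/3: nil = Y2,  P = r(Y, tup(N, 2, 2)),  tup(h(N), h(false), tup(r(2, Y2), one, Y2)) = Y.
Bind Y2 := nil; substituting into the 2 remaining equations that mention Y2 gives: tup(h(N), h(false), tup(r(2, nil), one, nil)) = Y,  h(N) = h(r(2, nil)). Substituting into the earlier binding gives L := r(2, nil).
Bind P := r(Y, tup(N, 2, 2)); no other remaining equation mentions P.
Bind Y := tup(h(N), h(false), tup(r(2, nil), one, nil)); no other remaining equation mentions Y. Substituting into the earlier binding gives P := r(tup(h(N), h(false), tup(r(2, nil), one, nil)), tup(N, 2, 2)).
Decompose h/1: N = r(2, nil).
Bind N := r(2, nil). Substituting into the earlier bindings gives P := r(tup(h(r(2, nil)), h(false), tup(r(2, nil), one, nil)), tup(r(2, nil), 2, 2)), Y := tup(h(r(2, nil)), h(false), tup(r(2, nil), one, nil)).
MGU = { L ↦ r(2, nil), Y2 ↦ nil, P ↦ r(tup(h(r(2, nil)), h(false), tup(r(2, nil), one, nil)), tup(r(2, nil), 2, 2)), Y ↦ tup(h(r(2, nil)), h(false), tup(r(2, nil), one, nil)), N ↦ r(2, nil) }, so N ↦ r(2, nil).

r(2, nil)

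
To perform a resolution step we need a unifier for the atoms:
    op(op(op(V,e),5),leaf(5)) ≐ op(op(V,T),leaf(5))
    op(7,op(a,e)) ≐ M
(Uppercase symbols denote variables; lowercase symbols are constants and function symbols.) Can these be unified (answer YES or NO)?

Decompose op/2: op(op(V,e),5) ≐ op(V,T),  leaf(5) ≐ leaf(5).
Decompose op/2: op(V,e) ≐ V,  5 ≐ T.
Occurs check fails: V occurs in op(V,e); the equation V ≐ op(V,e) has no finite solution.

NO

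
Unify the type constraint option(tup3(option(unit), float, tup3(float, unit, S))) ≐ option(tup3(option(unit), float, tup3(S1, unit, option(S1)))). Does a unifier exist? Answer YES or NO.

YES

Decompose option/1: tup3(option(unit), float, tup3(float, unit, S)) ≐ tup3(option(unit), float, tup3(S1, unit, option(S1))).
Decompose tup3/3: option(unit) ≐ option(unit),  float ≐ float,  tup3(float, unit, S) ≐ tup3(S1, unit, option(S1)).
Delete trivial equation option(unit) ≐ option(unit).
Delete trivial equation float ≐ float.
Decompose tup3/3: float ≐ S1,  unit ≐ unit,  S ≐ option(S1).
Bind S1 := float; substituting into the one remaining equation that mentions S1 gives: S ≐ option(float).
Delete trivial equation unit ≐ unit.
Bind S := option(float).
No equations remain and no clash or occurs-check failure arose, so a unifier exists.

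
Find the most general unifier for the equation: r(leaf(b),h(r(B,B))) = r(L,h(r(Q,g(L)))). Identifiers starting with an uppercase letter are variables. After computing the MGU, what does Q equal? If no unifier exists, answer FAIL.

Decompose r/2: leaf(b) = L,  h(r(B,B)) = h(r(Q,g(L))).
Bind L := leaf(b); substituting into the remaining equation gives: h(r(B,B)) = h(r(Q,g(leaf(b)))).
Decompose h/1: r(B,B) = r(Q,g(leaf(b))).
Decompose r/2: B = Q,  B = g(leaf(b)).
Bind B := Q; substituting into the remaining equation gives: Q = g(leaf(b)).
Bind Q := g(leaf(b)). Substituting into the earlier binding gives B := g(leaf(b)).
MGU = { L := leaf(b), B := g(leaf(b)), Q := g(leaf(b)) }, so Q := g(leaf(b)).

g(leaf(b))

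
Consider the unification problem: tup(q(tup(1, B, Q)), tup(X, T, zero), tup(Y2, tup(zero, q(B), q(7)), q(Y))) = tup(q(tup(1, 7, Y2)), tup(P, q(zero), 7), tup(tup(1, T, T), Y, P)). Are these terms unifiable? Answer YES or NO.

Decompose tup/3: q(tup(1, B, Q)) = q(tup(1, 7, Y2)),  tup(X, T, zero) = tup(P, q(zero), 7),  tup(Y2, tup(zero, q(B), q(7)), q(Y)) = tup(tup(1, T, T), Y, P).
Decompose q/1: tup(1, B, Q) = tup(1, 7, Y2).
Decompose tup/3: 1 = 1,  B = 7,  Q = Y2.
Delete trivial equation 1 = 1.
Bind B := 7; substituting into the one remaining equation that mentions B gives: tup(Y2, tup(zero, q(7), q(7)), q(Y)) = tup(tup(1, T, T), Y, P).
Bind Q := Y2; no other remaining equation mentions Q.
Decompose tup/3: X = P,  T = q(zero),  zero = 7.
Bind X := P; no other remaining equation mentions X.
Bind T := q(zero); substituting into the one remaining equation that mentions T gives: tup(Y2, tup(zero, q(7), q(7)), q(Y)) = tup(tup(1, q(zero), q(zero)), Y, P).
Clash: constants zero and 7 differ; no unifier exists.

NO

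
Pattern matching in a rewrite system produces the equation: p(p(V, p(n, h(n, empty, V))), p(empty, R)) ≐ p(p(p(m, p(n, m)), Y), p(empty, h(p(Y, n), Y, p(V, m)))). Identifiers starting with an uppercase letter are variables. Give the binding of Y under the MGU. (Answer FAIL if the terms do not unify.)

p(n, h(n, empty, p(m, p(n, m))))

Decompose p/2: p(V, p(n, h(n, empty, V))) ≐ p(p(m, p(n, m)), Y),  p(empty, R) ≐ p(empty, h(p(Y, n), Y, p(V, m))).
Decompose p/2: V ≐ p(m, p(n, m)),  p(n, h(n, empty, V)) ≐ Y.
Bind V := p(m, p(n, m)); substituting into the remaining equations gives: p(n, h(n, empty, p(m, p(n, m)))) ≐ Y,  p(empty, R) ≐ p(empty, h(p(Y, n), Y, p(p(m, p(n, m)), m))).
Bind Y := p(n, h(n, empty, p(m, p(n, m)))); substituting into the remaining equation gives: p(empty, R) ≐ p(empty, h(p(p(n, h(n, empty, p(m, p(n, m)))), n), p(n, h(n, empty, p(m, p(n, m)))), p(p(m, p(n, m)), m))).
Decompose p/2: empty ≐ empty,  R ≐ h(p(p(n, h(n, empty, p(m, p(n, m)))), n), p(n, h(n, empty, p(m, p(n, m)))), p(p(m, p(n, m)), m)).
Delete trivial equation empty ≐ empty.
Bind R := h(p(p(n, h(n, empty, p(m, p(n, m)))), n), p(n, h(n, empty, p(m, p(n, m)))), p(p(m, p(n, m)), m)).
MGU = { V ↦ p(m, p(n, m)), Y ↦ p(n, h(n, empty, p(m, p(n, m)))), R ↦ h(p(p(n, h(n, empty, p(m, p(n, m)))), n), p(n, h(n, empty, p(m, p(n, m)))), p(p(m, p(n, m)), m)) }, so Y ↦ p(n, h(n, empty, p(m, p(n, m)))).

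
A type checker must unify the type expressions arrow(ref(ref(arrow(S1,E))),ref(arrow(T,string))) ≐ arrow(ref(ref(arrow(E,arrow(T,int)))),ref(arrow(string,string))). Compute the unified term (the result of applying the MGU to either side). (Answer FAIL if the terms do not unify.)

Decompose arrow/2: ref(ref(arrow(S1,E))) ≐ ref(ref(arrow(E,arrow(T,int)))),  ref(arrow(T,string)) ≐ ref(arrow(string,string)).
Decompose ref/1: ref(arrow(S1,E)) ≐ ref(arrow(E,arrow(T,int))).
Decompose ref/1: arrow(S1,E) ≐ arrow(E,arrow(T,int)).
Decompose arrow/2: S1 ≐ E,  E ≐ arrow(T,int).
Bind S1 := E; no other remaining equation mentions S1.
Bind E := arrow(T,int); no other remaining equation mentions E. Substituting into the earlier binding gives S1 := arrow(T,int).
Decompose ref/1: arrow(T,string) ≐ arrow(string,string).
Decompose arrow/2: T ≐ string,  string ≐ string.
Bind T := string; no other remaining equation mentions T. Substituting into the earlier bindings gives S1 := arrow(string,int), E := arrow(string,int).
Delete trivial equation string ≐ string.
Applying the MGU to either side gives arrow(ref(ref(arrow(arrow(string,int),arrow(string,int)))),ref(arrow(string,string))).

arrow(ref(ref(arrow(arrow(string,int),arrow(string,int)))),ref(arrow(string,string)))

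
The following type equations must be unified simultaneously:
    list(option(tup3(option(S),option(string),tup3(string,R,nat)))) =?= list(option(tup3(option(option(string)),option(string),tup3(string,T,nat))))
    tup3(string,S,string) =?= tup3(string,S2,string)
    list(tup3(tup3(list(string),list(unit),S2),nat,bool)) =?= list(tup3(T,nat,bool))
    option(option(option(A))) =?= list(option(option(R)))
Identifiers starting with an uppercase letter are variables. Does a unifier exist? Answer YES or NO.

Decompose list/1: option(tup3(option(S),option(string),tup3(string,R,nat))) =?= option(tup3(option(option(string)),option(string),tup3(string,T,nat))).
Decompose option/1: tup3(option(S),option(string),tup3(string,R,nat)) =?= tup3(option(option(string)),option(string),tup3(string,T,nat)).
Decompose tup3/3: option(S) =?= option(option(string)),  option(string) =?= option(string),  tup3(string,R,nat) =?= tup3(string,T,nat).
Decompose option/1: S =?= option(string).
Bind S := option(string); substituting into the one remaining equation that mentions S gives: tup3(string,option(string),string) =?= tup3(string,S2,string).
Delete trivial equation option(string) =?= option(string).
Decompose tup3/3: string =?= string,  R =?= T,  nat =?= nat.
Delete trivial equation string =?= string.
Bind R := T; substituting into the one remaining equation that mentions R gives: option(option(option(A))) =?= list(option(option(T))).
Delete trivial equation nat =?= nat.
Decompose tup3/3: string =?= string,  option(string) =?= S2,  string =?= string.
Delete trivial equation string =?= string.
Bind S2 := option(string); substituting into the one remaining equation that mentions S2 gives: list(tup3(tup3(list(string),list(unit),option(string)),nat,bool)) =?= list(tup3(T,nat,bool)).
Delete trivial equation string =?= string.
Decompose list/1: tup3(tup3(list(string),list(unit),option(string)),nat,bool) =?= tup3(T,nat,bool).
Decompose tup3/3: tup3(list(string),list(unit),option(string)) =?= T,  nat =?= nat,  bool =?= bool.
Bind T := tup3(list(string),list(unit),option(string)); substituting into the one remaining equation that mentions T gives: option(option(option(A))) =?= list(option(option(tup3(list(string),list(unit),option(string))))). Substituting into the earlier binding gives R := tup3(list(string),list(unit),option(string)).
Delete trivial equation nat =?= nat.
Delete trivial equation bool =?= bool.
Clash: head symbols differ (option/1 vs list/1); no unifier exists.

NO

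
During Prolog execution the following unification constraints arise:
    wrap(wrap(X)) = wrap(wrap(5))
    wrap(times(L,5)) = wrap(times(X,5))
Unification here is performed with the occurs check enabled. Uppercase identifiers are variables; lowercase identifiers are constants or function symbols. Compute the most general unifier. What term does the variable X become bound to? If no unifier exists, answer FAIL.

Decompose wrap/1: wrap(X) = wrap(5).
Decompose wrap/1: X = 5.
Bind X := 5; substituting into the remaining equation gives: wrap(times(L,5)) = wrap(times(5,5)).
Decompose wrap/1: times(L,5) = times(5,5).
Decompose times/2: L = 5,  5 = 5.
Bind L := 5; no other remaining equation mentions L.
Delete trivial equation 5 = 5.
MGU = { X = 5, L = 5 }, so X = 5.

5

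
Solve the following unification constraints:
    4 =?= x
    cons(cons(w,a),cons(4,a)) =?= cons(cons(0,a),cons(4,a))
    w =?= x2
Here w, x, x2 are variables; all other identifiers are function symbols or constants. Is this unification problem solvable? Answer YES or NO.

Bind x := 4; no other remaining equation mentions x.
Decompose cons/2: cons(w,a) =?= cons(0,a),  cons(4,a) =?= cons(4,a).
Decompose cons/2: w =?= 0,  a =?= a.
Bind w := 0; substituting into the one remaining equation that mentions w gives: 0 =?= x2.
Delete trivial equation a =?= a.
Delete trivial equation cons(4,a) =?= cons(4,a).
Bind x2 := 0.
No equations remain and no clash or occurs-check failure arose, so a unifier exists.

YES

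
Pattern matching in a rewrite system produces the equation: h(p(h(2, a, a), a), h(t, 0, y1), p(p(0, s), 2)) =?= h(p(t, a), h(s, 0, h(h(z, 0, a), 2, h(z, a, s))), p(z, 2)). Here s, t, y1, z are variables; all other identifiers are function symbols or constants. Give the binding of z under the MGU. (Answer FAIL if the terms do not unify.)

Decompose h/3: p(h(2, a, a), a) =?= p(t, a),  h(t, 0, y1) =?= h(s, 0, h(h(z, 0, a), 2, h(z, a, s))),  p(p(0, s), 2) =?= p(z, 2).
Decompose p/2: h(2, a, a) =?= t,  a =?= a.
Bind t := h(2, a, a); substituting into the one remaining equation that mentions t gives: h(h(2, a, a), 0, y1) =?= h(s, 0, h(h(z, 0, a), 2, h(z, a, s))).
Delete trivial equation a =?= a.
Decompose h/3: h(2, a, a) =?= s,  0 =?= 0,  y1 =?= h(h(z, 0, a), 2, h(z, a, s)).
Bind s := h(2, a, a); substituting into the 2 remaining equations that mention s gives: y1 =?= h(h(z, 0, a), 2, h(z, a, h(2, a, a))),  p(p(0, h(2, a, a)), 2) =?= p(z, 2).
Delete trivial equation 0 =?= 0.
Bind y1 := h(h(z, 0, a), 2, h(z, a, h(2, a, a))); no other remaining equation mentions y1.
Decompose p/2: p(0, h(2, a, a)) =?= z,  2 =?= 2.
Bind z := p(0, h(2, a, a)); no other remaining equation mentions z. Substituting into the earlier binding gives y1 := h(h(p(0, h(2, a, a)), 0, a), 2, h(p(0, h(2, a, a)), a, h(2, a, a))).
Delete trivial equation 2 =?= 2.
MGU = { t -> h(2, a, a), s -> h(2, a, a), y1 -> h(h(p(0, h(2, a, a)), 0, a), 2, h(p(0, h(2, a, a)), a, h(2, a, a))), z -> p(0, h(2, a, a)) }, so z -> p(0, h(2, a, a)).

p(0, h(2, a, a))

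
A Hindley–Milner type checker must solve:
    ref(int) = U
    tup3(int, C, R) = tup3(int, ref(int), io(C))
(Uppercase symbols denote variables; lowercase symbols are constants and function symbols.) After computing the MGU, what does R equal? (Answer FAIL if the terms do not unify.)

Bind U := ref(int); no other remaining equation mentions U.
Decompose tup3/3: int = int,  C = ref(int),  R = io(C).
Delete trivial equation int = int.
Bind C := ref(int); substituting into the remaining equation gives: R = io(ref(int)).
Bind R := io(ref(int)).
MGU = { U ↦ ref(int), C ↦ ref(int), R ↦ io(ref(int)) }, so R ↦ io(ref(int)).

io(ref(int))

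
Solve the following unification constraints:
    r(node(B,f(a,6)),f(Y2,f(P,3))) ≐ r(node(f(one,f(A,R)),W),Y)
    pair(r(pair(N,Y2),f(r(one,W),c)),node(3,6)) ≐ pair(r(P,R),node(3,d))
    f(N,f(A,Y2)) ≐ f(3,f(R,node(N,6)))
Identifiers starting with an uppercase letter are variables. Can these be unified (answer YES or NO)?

NO

Decompose r/2: node(B,f(a,6)) ≐ node(f(one,f(A,R)),W),  f(Y2,f(P,3)) ≐ Y.
Decompose node/2: B ≐ f(one,f(A,R)),  f(a,6) ≐ W.
Bind B := f(one,f(A,R)); no other remaining equation mentions B.
Bind W := f(a,6); substituting into the one remaining equation that mentions W gives: pair(r(pair(N,Y2),f(r(one,f(a,6)),c)),node(3,6)) ≐ pair(r(P,R),node(3,d)).
Bind Y := f(Y2,f(P,3)); no other remaining equation mentions Y.
Decompose pair/2: r(pair(N,Y2),f(r(one,f(a,6)),c)) ≐ r(P,R),  node(3,6) ≐ node(3,d).
Decompose r/2: pair(N,Y2) ≐ P,  f(r(one,f(a,6)),c) ≐ R.
Bind P := pair(N,Y2); no other remaining equation mentions P. Substituting into the earlier binding gives Y := f(Y2,f(pair(N,Y2),3)).
Bind R := f(r(one,f(a,6)),c); substituting into the one remaining equation that mentions R gives: f(N,f(A,Y2)) ≐ f(3,f(f(r(one,f(a,6)),c),node(N,6))). Substituting into the earlier binding gives B := f(one,f(A,f(r(one,f(a,6)),c))).
Decompose node/2: 3 ≐ 3,  6 ≐ d.
Delete trivial equation 3 ≐ 3.
Clash: constants 6 and d differ; no unifier exists.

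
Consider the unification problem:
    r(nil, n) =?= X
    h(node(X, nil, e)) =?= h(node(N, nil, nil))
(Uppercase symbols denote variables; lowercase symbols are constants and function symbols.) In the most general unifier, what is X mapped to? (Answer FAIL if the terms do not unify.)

FAIL

Bind X := r(nil, n); substituting into the remaining equation gives: h(node(r(nil, n), nil, e)) =?= h(node(N, nil, nil)).
Decompose h/1: node(r(nil, n), nil, e) =?= node(N, nil, nil).
Decompose node/3: r(nil, n) =?= N,  nil =?= nil,  e =?= nil.
Bind N := r(nil, n); no other remaining equation mentions N.
Delete trivial equation nil =?= nil.
Clash: constants e and nil differ; no unifier exists.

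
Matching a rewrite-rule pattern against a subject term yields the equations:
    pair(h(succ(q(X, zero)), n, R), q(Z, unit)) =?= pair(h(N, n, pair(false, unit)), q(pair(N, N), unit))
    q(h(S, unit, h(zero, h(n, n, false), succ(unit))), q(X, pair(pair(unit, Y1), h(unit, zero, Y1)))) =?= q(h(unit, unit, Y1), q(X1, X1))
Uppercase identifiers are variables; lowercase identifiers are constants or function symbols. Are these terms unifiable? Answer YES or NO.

YES

Decompose pair/2: h(succ(q(X, zero)), n, R) =?= h(N, n, pair(false, unit)),  q(Z, unit) =?= q(pair(N, N), unit).
Decompose h/3: succ(q(X, zero)) =?= N,  n =?= n,  R =?= pair(false, unit).
Bind N := succ(q(X, zero)); substituting into the one remaining equation that mentions N gives: q(Z, unit) =?= q(pair(succ(q(X, zero)), succ(q(X, zero))), unit).
Delete trivial equation n =?= n.
Bind R := pair(false, unit); no other remaining equation mentions R.
Decompose q/2: Z =?= pair(succ(q(X, zero)), succ(q(X, zero))),  unit =?= unit.
Bind Z := pair(succ(q(X, zero)), succ(q(X, zero))); no other remaining equation mentions Z.
Delete trivial equation unit =?= unit.
Decompose q/2: h(S, unit, h(zero, h(n, n, false), succ(unit))) =?= h(unit, unit, Y1),  q(X, pair(pair(unit, Y1), h(unit, zero, Y1))) =?= q(X1, X1).
Decompose h/3: S =?= unit,  unit =?= unit,  h(zero, h(n, n, false), succ(unit)) =?= Y1.
Bind S := unit; no other remaining equation mentions S.
Delete trivial equation unit =?= unit.
Bind Y1 := h(zero, h(n, n, false), succ(unit)); substituting into the remaining equation gives: q(X, pair(pair(unit, h(zero, h(n, n, false), succ(unit))), h(unit, zero, h(zero, h(n, n, false), succ(unit))))) =?= q(X1, X1).
Decompose q/2: X =?= X1,  pair(pair(unit, h(zero, h(n, n, false), succ(unit))), h(unit, zero, h(zero, h(n, n, false), succ(unit)))) =?= X1.
Bind X := X1; no other remaining equation mentions X. Substituting into the earlier bindings gives N := succ(q(X1, zero)), Z := pair(succ(q(X1, zero)), succ(q(X1, zero))).
Bind X1 := pair(pair(unit, h(zero, h(n, n, false), succ(unit))), h(unit, zero, h(zero, h(n, n, false), succ(unit)))). Substituting into the earlier bindings gives N := succ(q(pair(pair(unit, h(zero, h(n, n, false), succ(unit))), h(unit, zero, h(zero, h(n, n, false), succ(unit)))), zero)), Z := pair(succ(q(pair(pair(unit, h(zero, h(n, n, false), succ(unit))), h(unit, zero, h(zero, h(n, n, false), succ(unit)))), zero)), succ(q(pair(pair(unit, h(zero, h(n, n, false), succ(unit))), h(unit, zero, h(zero, h(n, n, false), succ(unit)))), zero))), X := pair(pair(unit, h(zero, h(n, n, false), succ(unit))), h(unit, zero, h(zero, h(n, n, false), succ(unit)))).
No equations remain and no clash or occurs-check failure arose, so a unifier exists.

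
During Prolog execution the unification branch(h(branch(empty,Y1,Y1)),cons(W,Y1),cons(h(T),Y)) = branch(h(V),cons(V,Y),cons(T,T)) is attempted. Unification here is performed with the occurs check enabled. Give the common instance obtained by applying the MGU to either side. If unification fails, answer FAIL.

Decompose branch/3: h(branch(empty,Y1,Y1)) = h(V),  cons(W,Y1) = cons(V,Y),  cons(h(T),Y) = cons(T,T).
Decompose h/1: branch(empty,Y1,Y1) = V.
Bind V := branch(empty,Y1,Y1); substituting into the one remaining equation that mentions V gives: cons(W,Y1) = cons(branch(empty,Y1,Y1),Y).
Decompose cons/2: W = branch(empty,Y1,Y1),  Y1 = Y.
Bind W := branch(empty,Y1,Y1); no other remaining equation mentions W.
Bind Y1 := Y; no other remaining equation mentions Y1. Substituting into the earlier bindings gives V := branch(empty,Y,Y), W := branch(empty,Y,Y).
Decompose cons/2: h(T) = T,  Y = T.
Occurs check fails: T occurs in h(T); the equation T = h(T) has no finite solution.

FAIL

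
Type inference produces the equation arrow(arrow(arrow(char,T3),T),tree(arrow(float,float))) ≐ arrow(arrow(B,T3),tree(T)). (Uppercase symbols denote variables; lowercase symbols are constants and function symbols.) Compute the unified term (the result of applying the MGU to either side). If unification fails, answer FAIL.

Decompose arrow/2: arrow(arrow(char,T3),T) ≐ arrow(B,T3),  tree(arrow(float,float)) ≐ tree(T).
Decompose arrow/2: arrow(char,T3) ≐ B,  T ≐ T3.
Bind B := arrow(char,T3); no other remaining equation mentions B.
Bind T := T3; substituting into the remaining equation gives: tree(arrow(float,float)) ≐ tree(T3).
Decompose tree/1: arrow(float,float) ≐ T3.
Bind T3 := arrow(float,float). Substituting into the earlier bindings gives B := arrow(char,arrow(float,float)), T := arrow(float,float).
Applying the MGU to either side gives arrow(arrow(arrow(char,arrow(float,float)),arrow(float,float)),tree(arrow(float,float))).

arrow(arrow(arrow(char,arrow(float,float)),arrow(float,float)),tree(arrow(float,float)))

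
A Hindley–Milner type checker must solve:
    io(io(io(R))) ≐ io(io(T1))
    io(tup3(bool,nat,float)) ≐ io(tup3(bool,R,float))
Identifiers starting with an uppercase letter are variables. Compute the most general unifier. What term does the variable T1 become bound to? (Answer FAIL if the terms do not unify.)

io(nat)

Decompose io/1: io(io(R)) ≐ io(T1).
Decompose io/1: io(R) ≐ T1.
Bind T1 := io(R); no other remaining equation mentions T1.
Decompose io/1: tup3(bool,nat,float) ≐ tup3(bool,R,float).
Decompose tup3/3: bool ≐ bool,  nat ≐ R,  float ≐ float.
Delete trivial equation bool ≐ bool.
Bind R := nat; no other remaining equation mentions R. Substituting into the earlier binding gives T1 := io(nat).
Delete trivial equation float ≐ float.
MGU = { T1 -> io(nat), R -> nat }, so T1 -> io(nat).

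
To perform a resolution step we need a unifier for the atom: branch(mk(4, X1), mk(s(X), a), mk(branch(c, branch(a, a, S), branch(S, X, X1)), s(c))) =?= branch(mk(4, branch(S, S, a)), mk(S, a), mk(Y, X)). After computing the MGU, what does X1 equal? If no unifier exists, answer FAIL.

branch(s(s(c)), s(s(c)), a)

Decompose branch/3: mk(4, X1) =?= mk(4, branch(S, S, a)),  mk(s(X), a) =?= mk(S, a),  mk(branch(c, branch(a, a, S), branch(S, X, X1)), s(c)) =?= mk(Y, X).
Decompose mk/2: 4 =?= 4,  X1 =?= branch(S, S, a).
Delete trivial equation 4 =?= 4.
Bind X1 := branch(S, S, a); substituting into the one remaining equation that mentions X1 gives: mk(branch(c, branch(a, a, S), branch(S, X, branch(S, S, a))), s(c)) =?= mk(Y, X).
Decompose mk/2: s(X) =?= S,  a =?= a.
Bind S := s(X); substituting into the one remaining equation that mentions S gives: mk(branch(c, branch(a, a, s(X)), branch(s(X), X, branch(s(X), s(X), a))), s(c)) =?= mk(Y, X). Substituting into the earlier binding gives X1 := branch(s(X), s(X), a).
Delete trivial equation a =?= a.
Decompose mk/2: branch(c, branch(a, a, s(X)), branch(s(X), X, branch(s(X), s(X), a))) =?= Y,  s(c) =?= X.
Bind Y := branch(c, branch(a, a, s(X)), branch(s(X), X, branch(s(X), s(X), a))); no other remaining equation mentions Y.
Bind X := s(c). Substituting into the earlier bindings gives X1 := branch(s(s(c)), s(s(c)), a), S := s(s(c)), Y := branch(c, branch(a, a, s(s(c))), branch(s(s(c)), s(c), branch(s(s(c)), s(s(c)), a))).
MGU = { X1 ↦ branch(s(s(c)), s(s(c)), a), S ↦ s(s(c)), Y ↦ branch(c, branch(a, a, s(s(c))), branch(s(s(c)), s(c), branch(s(s(c)), s(s(c)), a))), X ↦ s(c) }, so X1 ↦ branch(s(s(c)), s(s(c)), a).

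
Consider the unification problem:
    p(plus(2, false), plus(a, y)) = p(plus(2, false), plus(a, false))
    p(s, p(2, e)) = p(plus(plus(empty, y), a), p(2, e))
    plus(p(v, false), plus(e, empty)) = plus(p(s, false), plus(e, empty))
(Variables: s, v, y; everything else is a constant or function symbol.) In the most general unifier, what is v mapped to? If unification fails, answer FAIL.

Decompose p/2: plus(2, false) = plus(2, false),  plus(a, y) = plus(a, false).
Delete trivial equation plus(2, false) = plus(2, false).
Decompose plus/2: a = a,  y = false.
Delete trivial equation a = a.
Bind y := false; substituting into the one remaining equation that mentions y gives: p(s, p(2, e)) = p(plus(plus(empty, false), a), p(2, e)).
Decompose p/2: s = plus(plus(empty, false), a),  p(2, e) = p(2, e).
Bind s := plus(plus(empty, false), a); substituting into the one remaining equation that mentions s gives: plus(p(v, false), plus(e, empty)) = plus(p(plus(plus(empty, false), a), false), plus(e, empty)).
Delete trivial equation p(2, e) = p(2, e).
Decompose plus/2: p(v, false) = p(plus(plus(empty, false), a), false),  plus(e, empty) = plus(e, empty).
Decompose p/2: v = plus(plus(empty, false), a),  false = false.
Bind v := plus(plus(empty, false), a); no other remaining equation mentions v.
Delete trivial equation false = false.
Delete trivial equation plus(e, empty) = plus(e, empty).
MGU = { y -> false, s -> plus(plus(empty, false), a), v -> plus(plus(empty, false), a) }, so v -> plus(plus(empty, false), a).

plus(plus(empty, false), a)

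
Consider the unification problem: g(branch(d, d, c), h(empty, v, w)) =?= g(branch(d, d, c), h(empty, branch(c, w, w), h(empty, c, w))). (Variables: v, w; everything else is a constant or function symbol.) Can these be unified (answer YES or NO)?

NO

Decompose g/2: branch(d, d, c) =?= branch(d, d, c),  h(empty, v, w) =?= h(empty, branch(c, w, w), h(empty, c, w)).
Delete trivial equation branch(d, d, c) =?= branch(d, d, c).
Decompose h/3: empty =?= empty,  v =?= branch(c, w, w),  w =?= h(empty, c, w).
Delete trivial equation empty =?= empty.
Bind v := branch(c, w, w); no other remaining equation mentions v.
Occurs check fails: w occurs in h(empty, c, w); the equation w =?= h(empty, c, w) has no finite solution.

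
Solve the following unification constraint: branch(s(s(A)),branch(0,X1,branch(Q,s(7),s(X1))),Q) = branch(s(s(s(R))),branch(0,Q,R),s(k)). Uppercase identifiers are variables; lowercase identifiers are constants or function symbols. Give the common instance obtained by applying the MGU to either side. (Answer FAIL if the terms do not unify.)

Decompose branch/3: s(s(A)) = s(s(s(R))),  branch(0,X1,branch(Q,s(7),s(X1))) = branch(0,Q,R),  Q = s(k).
Decompose s/1: s(A) = s(s(R)).
Decompose s/1: A = s(R).
Bind A := s(R); no other remaining equation mentions A.
Decompose branch/3: 0 = 0,  X1 = Q,  branch(Q,s(7),s(X1)) = R.
Delete trivial equation 0 = 0.
Bind X1 := Q; substituting into the one remaining equation that mentions X1 gives: branch(Q,s(7),s(Q)) = R.
Bind R := branch(Q,s(7),s(Q)); no other remaining equation mentions R. Substituting into the earlier binding gives A := s(branch(Q,s(7),s(Q))).
Bind Q := s(k). Substituting into the earlier bindings gives A := s(branch(s(k),s(7),s(s(k)))), X1 := s(k), R := branch(s(k),s(7),s(s(k))).
Applying the MGU to either side gives branch(s(s(s(branch(s(k),s(7),s(s(k)))))),branch(0,s(k),branch(s(k),s(7),s(s(k)))),s(k)).

branch(s(s(s(branch(s(k),s(7),s(s(k)))))),branch(0,s(k),branch(s(k),s(7),s(s(k)))),s(k))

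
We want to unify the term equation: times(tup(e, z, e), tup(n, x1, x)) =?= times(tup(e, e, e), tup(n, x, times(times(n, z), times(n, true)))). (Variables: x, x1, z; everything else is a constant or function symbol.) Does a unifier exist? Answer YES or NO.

Decompose times/2: tup(e, z, e) =?= tup(e, e, e),  tup(n, x1, x) =?= tup(n, x, times(times(n, z), times(n, true))).
Decompose tup/3: e =?= e,  z =?= e,  e =?= e.
Delete trivial equation e =?= e.
Bind z := e; substituting into the one remaining equation that mentions z gives: tup(n, x1, x) =?= tup(n, x, times(times(n, e), times(n, true))).
Delete trivial equation e =?= e.
Decompose tup/3: n =?= n,  x1 =?= x,  x =?= times(times(n, e), times(n, true)).
Delete trivial equation n =?= n.
Bind x1 := x; no other remaining equation mentions x1.
Bind x := times(times(n, e), times(n, true)). Substituting into the earlier binding gives x1 := times(times(n, e), times(n, true)).
No equations remain and no clash or occurs-check failure arose, so a unifier exists.

YES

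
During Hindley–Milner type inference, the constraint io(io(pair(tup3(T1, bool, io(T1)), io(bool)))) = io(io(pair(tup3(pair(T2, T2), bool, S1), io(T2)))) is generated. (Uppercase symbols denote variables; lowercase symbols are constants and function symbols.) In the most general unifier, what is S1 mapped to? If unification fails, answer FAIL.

io(pair(bool, bool))

Decompose io/1: io(pair(tup3(T1, bool, io(T1)), io(bool))) = io(pair(tup3(pair(T2, T2), bool, S1), io(T2))).
Decompose io/1: pair(tup3(T1, bool, io(T1)), io(bool)) = pair(tup3(pair(T2, T2), bool, S1), io(T2)).
Decompose pair/2: tup3(T1, bool, io(T1)) = tup3(pair(T2, T2), bool, S1),  io(bool) = io(T2).
Decompose tup3/3: T1 = pair(T2, T2),  bool = bool,  io(T1) = S1.
Bind T1 := pair(T2, T2); substituting into the one remaining equation that mentions T1 gives: io(pair(T2, T2)) = S1.
Delete trivial equation bool = bool.
Bind S1 := io(pair(T2, T2)); no other remaining equation mentions S1.
Decompose io/1: bool = T2.
Bind T2 := bool. Substituting into the earlier bindings gives T1 := pair(bool, bool), S1 := io(pair(bool, bool)).
MGU = { T1 := pair(bool, bool), S1 := io(pair(bool, bool)), T2 := bool }, so S1 := io(pair(bool, bool)).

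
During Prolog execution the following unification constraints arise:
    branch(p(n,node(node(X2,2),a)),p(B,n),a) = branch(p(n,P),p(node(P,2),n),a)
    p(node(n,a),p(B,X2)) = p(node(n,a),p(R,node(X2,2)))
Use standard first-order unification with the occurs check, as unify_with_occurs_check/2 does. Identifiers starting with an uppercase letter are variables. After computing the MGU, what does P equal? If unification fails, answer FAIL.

Decompose branch/3: p(n,node(node(X2,2),a)) = p(n,P),  p(B,n) = p(node(P,2),n),  a = a.
Decompose p/2: n = n,  node(node(X2,2),a) = P.
Delete trivial equation n = n.
Bind P := node(node(X2,2),a); substituting into the one remaining equation that mentions P gives: p(B,n) = p(node(node(node(X2,2),a),2),n).
Decompose p/2: B = node(node(node(X2,2),a),2),  n = n.
Bind B := node(node(node(X2,2),a),2); substituting into the one remaining equation that mentions B gives: p(node(n,a),p(node(node(node(X2,2),a),2),X2)) = p(node(n,a),p(R,node(X2,2))).
Delete trivial equation n = n.
Delete trivial equation a = a.
Decompose p/2: node(n,a) = node(n,a),  p(node(node(node(X2,2),a),2),X2) = p(R,node(X2,2)).
Delete trivial equation node(n,a) = node(n,a).
Decompose p/2: node(node(node(X2,2),a),2) = R,  X2 = node(X2,2).
Bind R := node(node(node(X2,2),a),2); no other remaining equation mentions R.
Occurs check fails: X2 occurs in node(X2,2); the equation X2 = node(X2,2) has no finite solution.

FAIL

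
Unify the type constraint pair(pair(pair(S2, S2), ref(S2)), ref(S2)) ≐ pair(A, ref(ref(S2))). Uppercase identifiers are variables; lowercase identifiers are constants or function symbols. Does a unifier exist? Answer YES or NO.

NO

Decompose pair/2: pair(pair(S2, S2), ref(S2)) ≐ A,  ref(S2) ≐ ref(ref(S2)).
Bind A := pair(pair(S2, S2), ref(S2)); no other remaining equation mentions A.
Decompose ref/1: S2 ≐ ref(S2).
Occurs check fails: S2 occurs in ref(S2); the equation S2 ≐ ref(S2) has no finite solution.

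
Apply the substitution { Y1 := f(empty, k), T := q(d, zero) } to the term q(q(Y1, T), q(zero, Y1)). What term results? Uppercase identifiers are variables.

Replace each occurrence of Y1 with f(empty, k).
Replace each occurrence of T with q(d, zero).
Result: q(q(f(empty, k), q(d, zero)), q(zero, f(empty, k))).

q(q(f(empty, k), q(d, zero)), q(zero, f(empty, k)))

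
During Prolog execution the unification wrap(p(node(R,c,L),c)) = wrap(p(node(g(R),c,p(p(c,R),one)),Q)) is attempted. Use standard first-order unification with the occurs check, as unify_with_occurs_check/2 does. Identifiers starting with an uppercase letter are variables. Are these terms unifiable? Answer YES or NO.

NO

Decompose wrap/1: p(node(R,c,L),c) = p(node(g(R),c,p(p(c,R),one)),Q).
Decompose p/2: node(R,c,L) = node(g(R),c,p(p(c,R),one)),  c = Q.
Decompose node/3: R = g(R),  c = c,  L = p(p(c,R),one).
Occurs check fails: R occurs in g(R); the equation R = g(R) has no finite solution.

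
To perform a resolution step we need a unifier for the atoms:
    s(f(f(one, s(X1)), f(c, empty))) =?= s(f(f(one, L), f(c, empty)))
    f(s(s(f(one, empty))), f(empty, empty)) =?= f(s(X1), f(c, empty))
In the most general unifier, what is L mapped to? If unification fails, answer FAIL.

FAIL

Decompose s/1: f(f(one, s(X1)), f(c, empty)) =?= f(f(one, L), f(c, empty)).
Decompose f/2: f(one, s(X1)) =?= f(one, L),  f(c, empty) =?= f(c, empty).
Decompose f/2: one =?= one,  s(X1) =?= L.
Delete trivial equation one =?= one.
Bind L := s(X1); no other remaining equation mentions L.
Delete trivial equation f(c, empty) =?= f(c, empty).
Decompose f/2: s(s(f(one, empty))) =?= s(X1),  f(empty, empty) =?= f(c, empty).
Decompose s/1: s(f(one, empty)) =?= X1.
Bind X1 := s(f(one, empty)); no other remaining equation mentions X1. Substituting into the earlier binding gives L := s(s(f(one, empty))).
Decompose f/2: empty =?= c,  empty =?= empty.
Clash: constants empty and c differ; no unifier exists.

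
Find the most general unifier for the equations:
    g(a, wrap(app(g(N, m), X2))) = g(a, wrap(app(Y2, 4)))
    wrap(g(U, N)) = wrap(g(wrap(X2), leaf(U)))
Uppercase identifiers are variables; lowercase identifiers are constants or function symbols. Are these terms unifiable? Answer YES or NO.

YES

Decompose g/2: a = a,  wrap(app(g(N, m), X2)) = wrap(app(Y2, 4)).
Delete trivial equation a = a.
Decompose wrap/1: app(g(N, m), X2) = app(Y2, 4).
Decompose app/2: g(N, m) = Y2,  X2 = 4.
Bind Y2 := g(N, m); no other remaining equation mentions Y2.
Bind X2 := 4; substituting into the remaining equation gives: wrap(g(U, N)) = wrap(g(wrap(4), leaf(U))).
Decompose wrap/1: g(U, N) = g(wrap(4), leaf(U)).
Decompose g/2: U = wrap(4),  N = leaf(U).
Bind U := wrap(4); substituting into the remaining equation gives: N = leaf(wrap(4)).
Bind N := leaf(wrap(4)). Substituting into the earlier binding gives Y2 := g(leaf(wrap(4)), m).
No equations remain and no clash or occurs-check failure arose, so a unifier exists.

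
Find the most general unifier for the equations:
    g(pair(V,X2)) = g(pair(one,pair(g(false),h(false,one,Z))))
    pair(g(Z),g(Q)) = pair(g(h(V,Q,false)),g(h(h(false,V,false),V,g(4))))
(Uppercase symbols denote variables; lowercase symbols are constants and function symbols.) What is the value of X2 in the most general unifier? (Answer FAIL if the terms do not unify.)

Decompose g/1: pair(V,X2) = pair(one,pair(g(false),h(false,one,Z))).
Decompose pair/2: V = one,  X2 = pair(g(false),h(false,one,Z)).
Bind V := one; substituting into the one remaining equation that mentions V gives: pair(g(Z),g(Q)) = pair(g(h(one,Q,false)),g(h(h(false,one,false),one,g(4)))).
Bind X2 := pair(g(false),h(false,one,Z)); no other remaining equation mentions X2.
Decompose pair/2: g(Z) = g(h(one,Q,false)),  g(Q) = g(h(h(false,one,false),one,g(4))).
Decompose g/1: Z = h(one,Q,false).
Bind Z := h(one,Q,false); no other remaining equation mentions Z. Substituting into the earlier binding gives X2 := pair(g(false),h(false,one,h(one,Q,false))).
Decompose g/1: Q = h(h(false,one,false),one,g(4)).
Bind Q := h(h(false,one,false),one,g(4)). Substituting into the earlier bindings gives X2 := pair(g(false),h(false,one,h(one,h(h(false,one,false),one,g(4)),false))), Z := h(one,h(h(false,one,false),one,g(4)),false).
MGU = { V ↦ one, X2 ↦ pair(g(false),h(false,one,h(one,h(h(false,one,false),one,g(4)),false))), Z ↦ h(one,h(h(false,one,false),one,g(4)),false), Q ↦ h(h(false,one,false),one,g(4)) }, so X2 ↦ pair(g(false),h(false,one,h(one,h(h(false,one,false),one,g(4)),false))).

pair(g(false),h(false,one,h(one,h(h(false,one,false),one,g(4)),false)))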